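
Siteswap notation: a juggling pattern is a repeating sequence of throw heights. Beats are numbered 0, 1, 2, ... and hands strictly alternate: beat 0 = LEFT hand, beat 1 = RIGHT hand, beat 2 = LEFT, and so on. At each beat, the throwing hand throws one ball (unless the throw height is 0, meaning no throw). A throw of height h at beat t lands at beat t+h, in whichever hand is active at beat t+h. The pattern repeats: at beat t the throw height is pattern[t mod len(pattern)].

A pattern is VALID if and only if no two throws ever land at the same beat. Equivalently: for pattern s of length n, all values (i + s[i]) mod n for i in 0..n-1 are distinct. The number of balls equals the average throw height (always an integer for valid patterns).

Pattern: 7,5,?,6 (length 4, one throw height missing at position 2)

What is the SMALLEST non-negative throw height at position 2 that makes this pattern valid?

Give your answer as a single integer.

i=0: (0 + 7) mod 4 = 3
i=1: (1 + 5) mod 4 = 2
i=2: s[i]=? (unknown)
i=3: (3 + 6) mod 4 = 1
Known residues: [1, 2, 3]; need a permutation of 0..3, so missing residue r = 0
Need (2 + s) mod 4 = 0; smallest s = (0 - 2) mod 4 = 2

Answer: 2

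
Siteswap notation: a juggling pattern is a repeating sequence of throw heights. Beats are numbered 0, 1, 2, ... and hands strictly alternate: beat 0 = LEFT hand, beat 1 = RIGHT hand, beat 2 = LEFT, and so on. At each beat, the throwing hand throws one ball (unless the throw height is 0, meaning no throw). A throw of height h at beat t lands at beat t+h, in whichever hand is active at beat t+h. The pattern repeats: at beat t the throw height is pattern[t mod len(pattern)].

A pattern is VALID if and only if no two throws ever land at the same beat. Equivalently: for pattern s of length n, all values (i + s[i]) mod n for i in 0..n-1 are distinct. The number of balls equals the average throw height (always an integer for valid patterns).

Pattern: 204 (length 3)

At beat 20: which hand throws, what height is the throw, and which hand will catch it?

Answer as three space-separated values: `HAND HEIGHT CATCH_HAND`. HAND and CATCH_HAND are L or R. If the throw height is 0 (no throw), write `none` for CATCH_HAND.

Beat 20: 20 mod 2 = 0, so hand = L
Throw height = pattern[20 mod 3] = pattern[2] = 4
Lands at beat 20+4=24, 24 mod 2 = 0, so catch hand = L

Answer: L 4 L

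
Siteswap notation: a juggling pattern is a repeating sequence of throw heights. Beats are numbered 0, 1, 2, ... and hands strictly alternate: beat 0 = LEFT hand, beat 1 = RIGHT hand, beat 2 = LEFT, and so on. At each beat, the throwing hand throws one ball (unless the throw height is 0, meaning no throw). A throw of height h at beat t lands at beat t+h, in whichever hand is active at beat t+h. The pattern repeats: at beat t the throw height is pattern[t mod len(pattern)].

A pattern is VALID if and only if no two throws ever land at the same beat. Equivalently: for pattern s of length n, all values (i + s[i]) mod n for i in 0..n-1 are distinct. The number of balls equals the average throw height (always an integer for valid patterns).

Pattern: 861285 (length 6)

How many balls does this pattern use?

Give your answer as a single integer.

Answer: 5

Derivation:
Pattern = [8, 6, 1, 2, 8, 5], length n = 6
  position 0: throw height = 8, running sum = 8
  position 1: throw height = 6, running sum = 14
  position 2: throw height = 1, running sum = 15
  position 3: throw height = 2, running sum = 17
  position 4: throw height = 8, running sum = 25
  position 5: throw height = 5, running sum = 30
Total sum = 30; balls = sum / n = 30 / 6 = 5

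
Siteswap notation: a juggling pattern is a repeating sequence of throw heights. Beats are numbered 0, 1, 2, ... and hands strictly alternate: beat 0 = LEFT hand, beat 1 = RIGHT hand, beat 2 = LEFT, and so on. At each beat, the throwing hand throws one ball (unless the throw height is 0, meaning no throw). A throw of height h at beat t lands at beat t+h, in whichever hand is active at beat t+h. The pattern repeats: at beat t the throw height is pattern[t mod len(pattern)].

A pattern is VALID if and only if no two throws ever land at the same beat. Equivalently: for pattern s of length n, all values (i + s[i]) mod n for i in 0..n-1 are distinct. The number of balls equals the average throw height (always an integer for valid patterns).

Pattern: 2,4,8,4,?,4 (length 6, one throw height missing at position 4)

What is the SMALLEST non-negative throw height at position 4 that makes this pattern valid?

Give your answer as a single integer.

i=0: (0 + 2) mod 6 = 2
i=1: (1 + 4) mod 6 = 5
i=2: (2 + 8) mod 6 = 4
i=3: (3 + 4) mod 6 = 1
i=4: s[i]=? (unknown)
i=5: (5 + 4) mod 6 = 3
Known residues: [1, 2, 3, 4, 5]; need a permutation of 0..5, so missing residue r = 0
Need (4 + s) mod 6 = 0; smallest s = (0 - 4) mod 6 = 2

Answer: 2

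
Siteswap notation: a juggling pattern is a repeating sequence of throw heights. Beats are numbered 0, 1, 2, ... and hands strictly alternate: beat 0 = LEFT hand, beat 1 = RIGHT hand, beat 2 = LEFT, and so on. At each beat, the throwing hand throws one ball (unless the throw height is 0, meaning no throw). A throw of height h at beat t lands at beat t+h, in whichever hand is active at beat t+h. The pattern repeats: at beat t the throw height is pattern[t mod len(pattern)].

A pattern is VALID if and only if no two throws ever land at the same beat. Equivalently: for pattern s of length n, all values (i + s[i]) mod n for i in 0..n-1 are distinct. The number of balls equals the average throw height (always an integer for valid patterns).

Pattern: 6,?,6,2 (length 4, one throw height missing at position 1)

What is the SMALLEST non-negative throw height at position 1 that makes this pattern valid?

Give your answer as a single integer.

Answer: 2

Derivation:
i=0: (0 + 6) mod 4 = 2
i=1: s[i]=? (unknown)
i=2: (2 + 6) mod 4 = 0
i=3: (3 + 2) mod 4 = 1
Known residues: [0, 1, 2]; need a permutation of 0..3, so missing residue r = 3
Need (1 + s) mod 4 = 3; smallest s = (3 - 1) mod 4 = 2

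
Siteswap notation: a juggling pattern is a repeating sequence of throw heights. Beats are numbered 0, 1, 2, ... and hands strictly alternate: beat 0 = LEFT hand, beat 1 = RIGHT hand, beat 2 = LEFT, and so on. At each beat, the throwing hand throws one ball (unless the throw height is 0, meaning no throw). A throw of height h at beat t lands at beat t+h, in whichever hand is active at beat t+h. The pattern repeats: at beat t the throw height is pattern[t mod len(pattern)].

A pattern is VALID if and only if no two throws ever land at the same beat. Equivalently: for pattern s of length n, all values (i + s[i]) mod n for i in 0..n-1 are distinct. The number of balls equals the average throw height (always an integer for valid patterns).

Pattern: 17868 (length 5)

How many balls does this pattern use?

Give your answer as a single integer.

Pattern = [1, 7, 8, 6, 8], length n = 5
  position 0: throw height = 1, running sum = 1
  position 1: throw height = 7, running sum = 8
  position 2: throw height = 8, running sum = 16
  position 3: throw height = 6, running sum = 22
  position 4: throw height = 8, running sum = 30
Total sum = 30; balls = sum / n = 30 / 5 = 6

Answer: 6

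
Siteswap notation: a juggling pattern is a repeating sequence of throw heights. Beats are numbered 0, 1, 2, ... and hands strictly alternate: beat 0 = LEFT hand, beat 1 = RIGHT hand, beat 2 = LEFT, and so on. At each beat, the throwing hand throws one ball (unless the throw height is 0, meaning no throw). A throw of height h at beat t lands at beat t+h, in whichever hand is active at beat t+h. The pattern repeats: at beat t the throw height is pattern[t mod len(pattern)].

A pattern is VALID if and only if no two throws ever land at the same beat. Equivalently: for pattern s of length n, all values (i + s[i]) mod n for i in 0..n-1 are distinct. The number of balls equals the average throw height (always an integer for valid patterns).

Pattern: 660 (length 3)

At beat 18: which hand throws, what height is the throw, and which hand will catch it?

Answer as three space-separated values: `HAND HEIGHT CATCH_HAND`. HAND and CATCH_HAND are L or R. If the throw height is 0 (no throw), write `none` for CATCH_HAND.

Answer: L 6 L

Derivation:
Beat 18: 18 mod 2 = 0, so hand = L
Throw height = pattern[18 mod 3] = pattern[0] = 6
Lands at beat 18+6=24, 24 mod 2 = 0, so catch hand = L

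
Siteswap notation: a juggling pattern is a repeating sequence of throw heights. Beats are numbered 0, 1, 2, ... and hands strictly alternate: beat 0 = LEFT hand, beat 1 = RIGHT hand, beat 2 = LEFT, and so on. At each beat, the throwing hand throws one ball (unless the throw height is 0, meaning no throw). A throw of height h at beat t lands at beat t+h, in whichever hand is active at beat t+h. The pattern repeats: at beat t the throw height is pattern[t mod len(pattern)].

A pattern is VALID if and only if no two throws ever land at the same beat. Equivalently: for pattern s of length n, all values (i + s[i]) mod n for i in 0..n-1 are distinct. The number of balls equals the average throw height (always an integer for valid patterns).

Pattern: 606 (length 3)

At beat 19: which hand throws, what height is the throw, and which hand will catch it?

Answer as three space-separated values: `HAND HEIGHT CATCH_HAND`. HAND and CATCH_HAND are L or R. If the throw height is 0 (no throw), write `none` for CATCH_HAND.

Beat 19: 19 mod 2 = 1, so hand = R
Throw height = pattern[19 mod 3] = pattern[1] = 0

Answer: R 0 none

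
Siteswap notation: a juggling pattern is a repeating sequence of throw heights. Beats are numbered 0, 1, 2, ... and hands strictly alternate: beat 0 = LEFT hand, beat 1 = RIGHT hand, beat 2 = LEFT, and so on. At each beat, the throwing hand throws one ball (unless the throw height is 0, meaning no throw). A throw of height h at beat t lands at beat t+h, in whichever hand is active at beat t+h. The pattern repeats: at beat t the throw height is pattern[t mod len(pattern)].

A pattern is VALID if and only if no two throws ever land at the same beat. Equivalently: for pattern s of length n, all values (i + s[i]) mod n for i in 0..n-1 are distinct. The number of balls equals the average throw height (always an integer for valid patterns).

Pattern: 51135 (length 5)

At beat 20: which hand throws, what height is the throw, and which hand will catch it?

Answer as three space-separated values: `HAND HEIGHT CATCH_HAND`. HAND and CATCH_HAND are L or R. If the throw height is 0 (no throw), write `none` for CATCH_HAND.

Answer: L 5 R

Derivation:
Beat 20: 20 mod 2 = 0, so hand = L
Throw height = pattern[20 mod 5] = pattern[0] = 5
Lands at beat 20+5=25, 25 mod 2 = 1, so catch hand = R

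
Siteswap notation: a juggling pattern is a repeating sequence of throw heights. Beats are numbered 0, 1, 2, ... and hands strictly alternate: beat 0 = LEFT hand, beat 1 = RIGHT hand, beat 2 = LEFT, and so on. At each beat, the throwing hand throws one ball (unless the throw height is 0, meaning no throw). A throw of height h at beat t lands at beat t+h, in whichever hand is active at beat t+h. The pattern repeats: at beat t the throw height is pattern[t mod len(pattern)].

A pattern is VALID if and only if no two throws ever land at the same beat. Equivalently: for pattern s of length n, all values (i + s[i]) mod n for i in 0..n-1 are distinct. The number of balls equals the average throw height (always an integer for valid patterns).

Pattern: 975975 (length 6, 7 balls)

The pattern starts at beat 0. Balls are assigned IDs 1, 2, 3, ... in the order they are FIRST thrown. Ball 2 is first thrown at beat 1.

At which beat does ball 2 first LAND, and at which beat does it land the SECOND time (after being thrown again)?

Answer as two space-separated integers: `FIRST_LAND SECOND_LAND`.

Beat 0 (L): throw ball1 h=9 -> lands@9:R; in-air after throw: [b1@9:R]
Beat 1 (R): throw ball2 h=7 -> lands@8:L; in-air after throw: [b2@8:L b1@9:R]
Beat 2 (L): throw ball3 h=5 -> lands@7:R; in-air after throw: [b3@7:R b2@8:L b1@9:R]
Beat 3 (R): throw ball4 h=9 -> lands@12:L; in-air after throw: [b3@7:R b2@8:L b1@9:R b4@12:L]
Beat 4 (L): throw ball5 h=7 -> lands@11:R; in-air after throw: [b3@7:R b2@8:L b1@9:R b5@11:R b4@12:L]
Beat 5 (R): throw ball6 h=5 -> lands@10:L; in-air after throw: [b3@7:R b2@8:L b1@9:R b6@10:L b5@11:R b4@12:L]
Beat 6 (L): throw ball7 h=9 -> lands@15:R; in-air after throw: [b3@7:R b2@8:L b1@9:R b6@10:L b5@11:R b4@12:L b7@15:R]
Beat 7 (R): throw ball3 h=7 -> lands@14:L; in-air after throw: [b2@8:L b1@9:R b6@10:L b5@11:R b4@12:L b3@14:L b7@15:R]
Beat 8 (L): throw ball2 h=5 -> lands@13:R; in-air after throw: [b1@9:R b6@10:L b5@11:R b4@12:L b2@13:R b3@14:L b7@15:R]
Beat 9 (R): throw ball1 h=9 -> lands@18:L; in-air after throw: [b6@10:L b5@11:R b4@12:L b2@13:R b3@14:L b7@15:R b1@18:L]
Beat 10 (L): throw ball6 h=7 -> lands@17:R; in-air after throw: [b5@11:R b4@12:L b2@13:R b3@14:L b7@15:R b6@17:R b1@18:L]
Beat 11 (R): throw ball5 h=5 -> lands@16:L; in-air after throw: [b4@12:L b2@13:R b3@14:L b7@15:R b5@16:L b6@17:R b1@18:L]
Beat 12 (L): throw ball4 h=9 -> lands@21:R; in-air after throw: [b2@13:R b3@14:L b7@15:R b5@16:L b6@17:R b1@18:L b4@21:R]
Beat 13 (R): throw ball2 h=7 -> lands@20:L; in-air after throw: [b3@14:L b7@15:R b5@16:L b6@17:R b1@18:L b2@20:L b4@21:R]
Ball 2: thrown@1 h=7 -> first land @8; rethrown@8 h=5 -> second land @13

Answer: 8 13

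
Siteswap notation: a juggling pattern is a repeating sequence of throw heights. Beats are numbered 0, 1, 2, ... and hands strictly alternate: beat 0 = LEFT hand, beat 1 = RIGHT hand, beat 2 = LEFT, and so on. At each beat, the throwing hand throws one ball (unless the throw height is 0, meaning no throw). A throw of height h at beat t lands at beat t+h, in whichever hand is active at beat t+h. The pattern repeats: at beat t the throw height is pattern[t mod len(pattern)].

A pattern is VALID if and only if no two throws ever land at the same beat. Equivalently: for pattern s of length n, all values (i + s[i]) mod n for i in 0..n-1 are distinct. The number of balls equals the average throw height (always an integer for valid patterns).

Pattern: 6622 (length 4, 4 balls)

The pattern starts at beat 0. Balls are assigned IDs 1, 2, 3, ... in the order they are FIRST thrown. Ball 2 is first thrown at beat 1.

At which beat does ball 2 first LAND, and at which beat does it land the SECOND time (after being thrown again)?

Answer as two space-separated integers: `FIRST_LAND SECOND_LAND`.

Answer: 7 9

Derivation:
Beat 0 (L): throw ball1 h=6 -> lands@6:L; in-air after throw: [b1@6:L]
Beat 1 (R): throw ball2 h=6 -> lands@7:R; in-air after throw: [b1@6:L b2@7:R]
Beat 2 (L): throw ball3 h=2 -> lands@4:L; in-air after throw: [b3@4:L b1@6:L b2@7:R]
Beat 3 (R): throw ball4 h=2 -> lands@5:R; in-air after throw: [b3@4:L b4@5:R b1@6:L b2@7:R]
Beat 4 (L): throw ball3 h=6 -> lands@10:L; in-air after throw: [b4@5:R b1@6:L b2@7:R b3@10:L]
Beat 5 (R): throw ball4 h=6 -> lands@11:R; in-air after throw: [b1@6:L b2@7:R b3@10:L b4@11:R]
Beat 6 (L): throw ball1 h=2 -> lands@8:L; in-air after throw: [b2@7:R b1@8:L b3@10:L b4@11:R]
Beat 7 (R): throw ball2 h=2 -> lands@9:R; in-air after throw: [b1@8:L b2@9:R b3@10:L b4@11:R]
Beat 8 (L): throw ball1 h=6 -> lands@14:L; in-air after throw: [b2@9:R b3@10:L b4@11:R b1@14:L]
Beat 9 (R): throw ball2 h=6 -> lands@15:R; in-air after throw: [b3@10:L b4@11:R b1@14:L b2@15:R]
Ball 2: thrown@1 h=6 -> first land @7; rethrown@7 h=2 -> second land @9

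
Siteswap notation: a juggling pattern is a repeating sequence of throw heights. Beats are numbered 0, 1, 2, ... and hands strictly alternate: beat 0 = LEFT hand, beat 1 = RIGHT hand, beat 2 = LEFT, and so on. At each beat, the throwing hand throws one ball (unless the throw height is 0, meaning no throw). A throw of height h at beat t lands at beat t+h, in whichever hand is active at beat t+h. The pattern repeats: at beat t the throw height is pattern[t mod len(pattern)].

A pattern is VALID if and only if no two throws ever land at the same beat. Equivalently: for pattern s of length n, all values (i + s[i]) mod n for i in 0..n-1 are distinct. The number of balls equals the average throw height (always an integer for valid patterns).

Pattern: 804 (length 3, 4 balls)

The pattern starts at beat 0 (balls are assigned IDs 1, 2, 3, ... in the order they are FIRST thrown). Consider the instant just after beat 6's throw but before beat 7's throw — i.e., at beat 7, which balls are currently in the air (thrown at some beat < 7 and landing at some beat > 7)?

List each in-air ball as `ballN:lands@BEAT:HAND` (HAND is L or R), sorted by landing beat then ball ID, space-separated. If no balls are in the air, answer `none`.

Answer: ball1:lands@8:L ball4:lands@9:R ball3:lands@11:R ball2:lands@14:L

Derivation:
Beat 0 (L): throw ball1 h=8 -> lands@8:L; in-air after throw: [b1@8:L]
Beat 2 (L): throw ball2 h=4 -> lands@6:L; in-air after throw: [b2@6:L b1@8:L]
Beat 3 (R): throw ball3 h=8 -> lands@11:R; in-air after throw: [b2@6:L b1@8:L b3@11:R]
Beat 5 (R): throw ball4 h=4 -> lands@9:R; in-air after throw: [b2@6:L b1@8:L b4@9:R b3@11:R]
Beat 6 (L): throw ball2 h=8 -> lands@14:L; in-air after throw: [b1@8:L b4@9:R b3@11:R b2@14:L]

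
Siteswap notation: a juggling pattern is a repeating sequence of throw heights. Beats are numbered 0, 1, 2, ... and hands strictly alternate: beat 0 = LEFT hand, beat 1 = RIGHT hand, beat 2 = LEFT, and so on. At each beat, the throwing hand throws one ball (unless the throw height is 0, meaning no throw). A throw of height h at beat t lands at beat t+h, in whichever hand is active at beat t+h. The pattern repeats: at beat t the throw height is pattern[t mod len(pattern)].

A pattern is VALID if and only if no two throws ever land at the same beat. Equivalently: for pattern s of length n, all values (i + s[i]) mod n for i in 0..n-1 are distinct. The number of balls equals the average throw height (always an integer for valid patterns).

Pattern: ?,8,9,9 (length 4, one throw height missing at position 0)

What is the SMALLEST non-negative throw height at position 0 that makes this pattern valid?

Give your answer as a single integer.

i=0: s[i]=? (unknown)
i=1: (1 + 8) mod 4 = 1
i=2: (2 + 9) mod 4 = 3
i=3: (3 + 9) mod 4 = 0
Known residues: [0, 1, 3]; need a permutation of 0..3, so missing residue r = 2
Need (0 + s) mod 4 = 2; smallest s = (2 - 0) mod 4 = 2

Answer: 2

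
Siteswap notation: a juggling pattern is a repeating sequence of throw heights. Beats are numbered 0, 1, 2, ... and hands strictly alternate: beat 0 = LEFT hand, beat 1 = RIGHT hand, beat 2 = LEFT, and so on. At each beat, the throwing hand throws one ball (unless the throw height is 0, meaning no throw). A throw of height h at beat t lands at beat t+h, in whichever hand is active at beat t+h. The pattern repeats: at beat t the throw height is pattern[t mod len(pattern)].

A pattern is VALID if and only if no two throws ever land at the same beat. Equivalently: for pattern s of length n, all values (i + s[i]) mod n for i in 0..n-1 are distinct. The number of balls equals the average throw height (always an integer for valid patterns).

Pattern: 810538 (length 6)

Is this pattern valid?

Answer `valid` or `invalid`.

Answer: invalid

Derivation:
i=0: (i + s[i]) mod n = (0 + 8) mod 6 = 2
i=1: (i + s[i]) mod n = (1 + 1) mod 6 = 2
i=2: (i + s[i]) mod n = (2 + 0) mod 6 = 2
i=3: (i + s[i]) mod n = (3 + 5) mod 6 = 2
i=4: (i + s[i]) mod n = (4 + 3) mod 6 = 1
i=5: (i + s[i]) mod n = (5 + 8) mod 6 = 1
Residues: [2, 2, 2, 2, 1, 1], distinct: False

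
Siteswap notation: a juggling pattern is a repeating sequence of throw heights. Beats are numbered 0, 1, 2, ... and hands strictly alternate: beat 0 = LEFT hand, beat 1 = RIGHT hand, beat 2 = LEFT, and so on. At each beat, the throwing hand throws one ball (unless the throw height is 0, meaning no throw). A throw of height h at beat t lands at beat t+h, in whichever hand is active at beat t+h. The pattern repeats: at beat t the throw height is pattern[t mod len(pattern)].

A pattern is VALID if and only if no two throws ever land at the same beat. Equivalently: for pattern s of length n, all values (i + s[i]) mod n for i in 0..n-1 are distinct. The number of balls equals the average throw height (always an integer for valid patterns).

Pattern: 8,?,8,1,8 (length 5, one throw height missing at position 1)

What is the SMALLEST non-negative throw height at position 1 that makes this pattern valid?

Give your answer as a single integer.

i=0: (0 + 8) mod 5 = 3
i=1: s[i]=? (unknown)
i=2: (2 + 8) mod 5 = 0
i=3: (3 + 1) mod 5 = 4
i=4: (4 + 8) mod 5 = 2
Known residues: [0, 2, 3, 4]; need a permutation of 0..4, so missing residue r = 1
Need (1 + s) mod 5 = 1; smallest s = (1 - 1) mod 5 = 0

Answer: 0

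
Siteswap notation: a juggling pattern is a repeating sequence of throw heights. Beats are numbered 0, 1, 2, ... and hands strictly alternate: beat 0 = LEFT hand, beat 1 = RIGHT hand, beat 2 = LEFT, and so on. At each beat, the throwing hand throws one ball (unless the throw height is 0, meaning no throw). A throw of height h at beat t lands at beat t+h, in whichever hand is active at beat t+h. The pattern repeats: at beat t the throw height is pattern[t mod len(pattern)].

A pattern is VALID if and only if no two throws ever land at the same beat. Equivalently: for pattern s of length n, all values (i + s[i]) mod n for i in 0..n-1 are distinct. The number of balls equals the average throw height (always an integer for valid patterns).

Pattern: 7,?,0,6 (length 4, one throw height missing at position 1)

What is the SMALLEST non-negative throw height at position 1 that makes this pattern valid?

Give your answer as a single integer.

Answer: 3

Derivation:
i=0: (0 + 7) mod 4 = 3
i=1: s[i]=? (unknown)
i=2: (2 + 0) mod 4 = 2
i=3: (3 + 6) mod 4 = 1
Known residues: [1, 2, 3]; need a permutation of 0..3, so missing residue r = 0
Need (1 + s) mod 4 = 0; smallest s = (0 - 1) mod 4 = 3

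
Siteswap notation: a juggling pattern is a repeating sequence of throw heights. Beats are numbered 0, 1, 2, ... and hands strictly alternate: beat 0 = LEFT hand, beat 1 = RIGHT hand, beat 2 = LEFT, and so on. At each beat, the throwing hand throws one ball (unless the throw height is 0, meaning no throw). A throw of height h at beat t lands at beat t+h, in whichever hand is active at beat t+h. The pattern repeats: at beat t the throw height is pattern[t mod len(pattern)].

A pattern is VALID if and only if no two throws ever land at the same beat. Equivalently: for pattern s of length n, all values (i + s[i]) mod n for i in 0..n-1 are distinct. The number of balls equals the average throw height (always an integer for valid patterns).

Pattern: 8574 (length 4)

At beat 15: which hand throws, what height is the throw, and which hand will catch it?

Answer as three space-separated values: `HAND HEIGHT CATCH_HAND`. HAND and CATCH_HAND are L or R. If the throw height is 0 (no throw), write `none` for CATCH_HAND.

Answer: R 4 R

Derivation:
Beat 15: 15 mod 2 = 1, so hand = R
Throw height = pattern[15 mod 4] = pattern[3] = 4
Lands at beat 15+4=19, 19 mod 2 = 1, so catch hand = R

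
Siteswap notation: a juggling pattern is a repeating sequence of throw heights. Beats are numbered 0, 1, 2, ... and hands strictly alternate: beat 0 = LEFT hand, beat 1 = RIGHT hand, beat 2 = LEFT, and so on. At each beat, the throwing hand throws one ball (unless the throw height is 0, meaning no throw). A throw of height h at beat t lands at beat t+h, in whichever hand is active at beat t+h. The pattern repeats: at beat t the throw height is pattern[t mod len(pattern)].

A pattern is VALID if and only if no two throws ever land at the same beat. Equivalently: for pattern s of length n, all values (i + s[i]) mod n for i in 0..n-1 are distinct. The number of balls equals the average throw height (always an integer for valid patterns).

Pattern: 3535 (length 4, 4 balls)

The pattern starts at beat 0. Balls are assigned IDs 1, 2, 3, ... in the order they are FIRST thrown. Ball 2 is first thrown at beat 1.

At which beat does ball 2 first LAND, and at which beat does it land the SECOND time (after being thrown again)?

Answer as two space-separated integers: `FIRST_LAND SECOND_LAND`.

Beat 0 (L): throw ball1 h=3 -> lands@3:R; in-air after throw: [b1@3:R]
Beat 1 (R): throw ball2 h=5 -> lands@6:L; in-air after throw: [b1@3:R b2@6:L]
Beat 2 (L): throw ball3 h=3 -> lands@5:R; in-air after throw: [b1@3:R b3@5:R b2@6:L]
Beat 3 (R): throw ball1 h=5 -> lands@8:L; in-air after throw: [b3@5:R b2@6:L b1@8:L]
Beat 4 (L): throw ball4 h=3 -> lands@7:R; in-air after throw: [b3@5:R b2@6:L b4@7:R b1@8:L]
Beat 5 (R): throw ball3 h=5 -> lands@10:L; in-air after throw: [b2@6:L b4@7:R b1@8:L b3@10:L]
Beat 6 (L): throw ball2 h=3 -> lands@9:R; in-air after throw: [b4@7:R b1@8:L b2@9:R b3@10:L]
Beat 7 (R): throw ball4 h=5 -> lands@12:L; in-air after throw: [b1@8:L b2@9:R b3@10:L b4@12:L]
Beat 8 (L): throw ball1 h=3 -> lands@11:R; in-air after throw: [b2@9:R b3@10:L b1@11:R b4@12:L]
Beat 9 (R): throw ball2 h=5 -> lands@14:L; in-air after throw: [b3@10:L b1@11:R b4@12:L b2@14:L]
Ball 2: thrown@1 h=5 -> first land @6; rethrown@6 h=3 -> second land @9

Answer: 6 9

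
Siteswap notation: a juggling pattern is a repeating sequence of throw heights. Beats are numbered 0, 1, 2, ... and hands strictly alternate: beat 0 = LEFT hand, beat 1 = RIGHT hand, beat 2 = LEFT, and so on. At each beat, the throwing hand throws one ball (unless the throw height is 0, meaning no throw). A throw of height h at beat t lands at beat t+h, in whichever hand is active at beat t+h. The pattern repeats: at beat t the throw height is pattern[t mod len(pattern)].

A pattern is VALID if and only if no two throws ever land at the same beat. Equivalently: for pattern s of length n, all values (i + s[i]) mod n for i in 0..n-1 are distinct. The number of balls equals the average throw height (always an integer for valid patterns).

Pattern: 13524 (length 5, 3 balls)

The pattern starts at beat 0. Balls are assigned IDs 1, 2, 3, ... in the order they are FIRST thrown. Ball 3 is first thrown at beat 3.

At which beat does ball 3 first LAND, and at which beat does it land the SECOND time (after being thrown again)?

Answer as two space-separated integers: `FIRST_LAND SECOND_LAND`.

Beat 0 (L): throw ball1 h=1 -> lands@1:R; in-air after throw: [b1@1:R]
Beat 1 (R): throw ball1 h=3 -> lands@4:L; in-air after throw: [b1@4:L]
Beat 2 (L): throw ball2 h=5 -> lands@7:R; in-air after throw: [b1@4:L b2@7:R]
Beat 3 (R): throw ball3 h=2 -> lands@5:R; in-air after throw: [b1@4:L b3@5:R b2@7:R]
Beat 4 (L): throw ball1 h=4 -> lands@8:L; in-air after throw: [b3@5:R b2@7:R b1@8:L]
Beat 5 (R): throw ball3 h=1 -> lands@6:L; in-air after throw: [b3@6:L b2@7:R b1@8:L]
Beat 6 (L): throw ball3 h=3 -> lands@9:R; in-air after throw: [b2@7:R b1@8:L b3@9:R]
Ball 3: thrown@3 h=2 -> first land @5; rethrown@5 h=1 -> second land @6

Answer: 5 6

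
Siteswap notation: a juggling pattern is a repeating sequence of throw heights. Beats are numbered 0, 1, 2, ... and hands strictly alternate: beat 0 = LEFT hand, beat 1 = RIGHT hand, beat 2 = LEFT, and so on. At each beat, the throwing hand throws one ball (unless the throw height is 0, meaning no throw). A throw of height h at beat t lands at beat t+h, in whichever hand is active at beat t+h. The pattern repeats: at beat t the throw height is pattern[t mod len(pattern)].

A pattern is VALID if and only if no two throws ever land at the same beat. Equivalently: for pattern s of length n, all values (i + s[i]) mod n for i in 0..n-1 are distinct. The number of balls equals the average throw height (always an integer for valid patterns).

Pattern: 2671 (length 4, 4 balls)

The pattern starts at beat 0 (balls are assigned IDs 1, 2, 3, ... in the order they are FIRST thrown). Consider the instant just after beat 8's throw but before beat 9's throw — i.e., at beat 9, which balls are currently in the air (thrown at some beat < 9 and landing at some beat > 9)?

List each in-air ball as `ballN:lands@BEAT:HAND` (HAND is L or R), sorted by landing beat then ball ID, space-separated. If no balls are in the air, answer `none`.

Beat 0 (L): throw ball1 h=2 -> lands@2:L; in-air after throw: [b1@2:L]
Beat 1 (R): throw ball2 h=6 -> lands@7:R; in-air after throw: [b1@2:L b2@7:R]
Beat 2 (L): throw ball1 h=7 -> lands@9:R; in-air after throw: [b2@7:R b1@9:R]
Beat 3 (R): throw ball3 h=1 -> lands@4:L; in-air after throw: [b3@4:L b2@7:R b1@9:R]
Beat 4 (L): throw ball3 h=2 -> lands@6:L; in-air after throw: [b3@6:L b2@7:R b1@9:R]
Beat 5 (R): throw ball4 h=6 -> lands@11:R; in-air after throw: [b3@6:L b2@7:R b1@9:R b4@11:R]
Beat 6 (L): throw ball3 h=7 -> lands@13:R; in-air after throw: [b2@7:R b1@9:R b4@11:R b3@13:R]
Beat 7 (R): throw ball2 h=1 -> lands@8:L; in-air after throw: [b2@8:L b1@9:R b4@11:R b3@13:R]
Beat 8 (L): throw ball2 h=2 -> lands@10:L; in-air after throw: [b1@9:R b2@10:L b4@11:R b3@13:R]
Beat 9 (R): throw ball1 h=6 -> lands@15:R; in-air after throw: [b2@10:L b4@11:R b3@13:R b1@15:R]

Answer: ball2:lands@10:L ball4:lands@11:R ball3:lands@13:R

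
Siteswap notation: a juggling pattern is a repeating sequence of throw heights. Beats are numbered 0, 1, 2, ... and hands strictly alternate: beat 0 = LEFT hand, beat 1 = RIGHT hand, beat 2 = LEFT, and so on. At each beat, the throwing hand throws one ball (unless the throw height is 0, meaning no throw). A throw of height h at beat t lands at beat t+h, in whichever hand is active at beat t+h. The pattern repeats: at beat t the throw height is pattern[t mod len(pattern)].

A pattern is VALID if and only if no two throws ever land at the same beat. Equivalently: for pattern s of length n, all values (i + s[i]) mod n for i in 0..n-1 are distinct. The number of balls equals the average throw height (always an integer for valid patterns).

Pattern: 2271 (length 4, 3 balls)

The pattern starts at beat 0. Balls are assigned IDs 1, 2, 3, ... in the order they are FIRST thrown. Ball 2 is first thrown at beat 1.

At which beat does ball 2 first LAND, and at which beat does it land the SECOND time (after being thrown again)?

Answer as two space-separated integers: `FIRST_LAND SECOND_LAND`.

Answer: 3 4

Derivation:
Beat 0 (L): throw ball1 h=2 -> lands@2:L; in-air after throw: [b1@2:L]
Beat 1 (R): throw ball2 h=2 -> lands@3:R; in-air after throw: [b1@2:L b2@3:R]
Beat 2 (L): throw ball1 h=7 -> lands@9:R; in-air after throw: [b2@3:R b1@9:R]
Beat 3 (R): throw ball2 h=1 -> lands@4:L; in-air after throw: [b2@4:L b1@9:R]
Beat 4 (L): throw ball2 h=2 -> lands@6:L; in-air after throw: [b2@6:L b1@9:R]
Ball 2: thrown@1 h=2 -> first land @3; rethrown@3 h=1 -> second land @4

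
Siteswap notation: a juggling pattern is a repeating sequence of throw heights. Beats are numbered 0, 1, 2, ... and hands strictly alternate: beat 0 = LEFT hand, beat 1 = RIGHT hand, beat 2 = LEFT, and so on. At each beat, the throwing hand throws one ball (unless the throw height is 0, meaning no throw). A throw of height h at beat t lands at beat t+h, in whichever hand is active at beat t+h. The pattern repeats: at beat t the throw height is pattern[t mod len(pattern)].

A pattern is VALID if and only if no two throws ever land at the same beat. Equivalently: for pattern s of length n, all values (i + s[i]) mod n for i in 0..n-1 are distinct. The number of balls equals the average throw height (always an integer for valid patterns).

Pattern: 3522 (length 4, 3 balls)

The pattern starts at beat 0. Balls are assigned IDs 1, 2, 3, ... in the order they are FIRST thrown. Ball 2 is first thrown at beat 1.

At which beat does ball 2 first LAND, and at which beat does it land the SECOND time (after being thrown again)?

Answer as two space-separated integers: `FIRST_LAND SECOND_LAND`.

Beat 0 (L): throw ball1 h=3 -> lands@3:R; in-air after throw: [b1@3:R]
Beat 1 (R): throw ball2 h=5 -> lands@6:L; in-air after throw: [b1@3:R b2@6:L]
Beat 2 (L): throw ball3 h=2 -> lands@4:L; in-air after throw: [b1@3:R b3@4:L b2@6:L]
Beat 3 (R): throw ball1 h=2 -> lands@5:R; in-air after throw: [b3@4:L b1@5:R b2@6:L]
Beat 4 (L): throw ball3 h=3 -> lands@7:R; in-air after throw: [b1@5:R b2@6:L b3@7:R]
Beat 5 (R): throw ball1 h=5 -> lands@10:L; in-air after throw: [b2@6:L b3@7:R b1@10:L]
Beat 6 (L): throw ball2 h=2 -> lands@8:L; in-air after throw: [b3@7:R b2@8:L b1@10:L]
Beat 7 (R): throw ball3 h=2 -> lands@9:R; in-air after throw: [b2@8:L b3@9:R b1@10:L]
Beat 8 (L): throw ball2 h=3 -> lands@11:R; in-air after throw: [b3@9:R b1@10:L b2@11:R]
Ball 2: thrown@1 h=5 -> first land @6; rethrown@6 h=2 -> second land @8

Answer: 6 8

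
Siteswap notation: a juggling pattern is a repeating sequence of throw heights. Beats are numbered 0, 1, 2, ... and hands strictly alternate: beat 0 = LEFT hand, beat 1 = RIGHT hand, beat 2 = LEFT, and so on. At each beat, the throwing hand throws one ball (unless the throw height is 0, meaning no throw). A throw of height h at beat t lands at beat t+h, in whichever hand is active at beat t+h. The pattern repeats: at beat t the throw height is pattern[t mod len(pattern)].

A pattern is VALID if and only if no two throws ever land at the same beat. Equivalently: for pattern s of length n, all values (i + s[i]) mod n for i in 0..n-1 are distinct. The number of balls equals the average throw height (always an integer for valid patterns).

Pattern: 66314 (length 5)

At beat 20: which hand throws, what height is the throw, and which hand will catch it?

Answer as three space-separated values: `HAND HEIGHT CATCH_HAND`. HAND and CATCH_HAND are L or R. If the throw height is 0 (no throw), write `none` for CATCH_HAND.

Beat 20: 20 mod 2 = 0, so hand = L
Throw height = pattern[20 mod 5] = pattern[0] = 6
Lands at beat 20+6=26, 26 mod 2 = 0, so catch hand = L

Answer: L 6 L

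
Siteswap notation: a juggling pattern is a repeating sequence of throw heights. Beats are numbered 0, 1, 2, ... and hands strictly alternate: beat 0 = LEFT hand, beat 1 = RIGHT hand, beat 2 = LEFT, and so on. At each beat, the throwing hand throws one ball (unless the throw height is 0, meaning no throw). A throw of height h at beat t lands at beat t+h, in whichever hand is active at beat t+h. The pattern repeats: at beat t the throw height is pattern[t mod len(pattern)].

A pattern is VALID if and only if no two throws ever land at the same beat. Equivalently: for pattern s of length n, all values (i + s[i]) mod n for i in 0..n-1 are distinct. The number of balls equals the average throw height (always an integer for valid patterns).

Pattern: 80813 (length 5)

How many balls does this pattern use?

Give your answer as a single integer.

Answer: 4

Derivation:
Pattern = [8, 0, 8, 1, 3], length n = 5
  position 0: throw height = 8, running sum = 8
  position 1: throw height = 0, running sum = 8
  position 2: throw height = 8, running sum = 16
  position 3: throw height = 1, running sum = 17
  position 4: throw height = 3, running sum = 20
Total sum = 20; balls = sum / n = 20 / 5 = 4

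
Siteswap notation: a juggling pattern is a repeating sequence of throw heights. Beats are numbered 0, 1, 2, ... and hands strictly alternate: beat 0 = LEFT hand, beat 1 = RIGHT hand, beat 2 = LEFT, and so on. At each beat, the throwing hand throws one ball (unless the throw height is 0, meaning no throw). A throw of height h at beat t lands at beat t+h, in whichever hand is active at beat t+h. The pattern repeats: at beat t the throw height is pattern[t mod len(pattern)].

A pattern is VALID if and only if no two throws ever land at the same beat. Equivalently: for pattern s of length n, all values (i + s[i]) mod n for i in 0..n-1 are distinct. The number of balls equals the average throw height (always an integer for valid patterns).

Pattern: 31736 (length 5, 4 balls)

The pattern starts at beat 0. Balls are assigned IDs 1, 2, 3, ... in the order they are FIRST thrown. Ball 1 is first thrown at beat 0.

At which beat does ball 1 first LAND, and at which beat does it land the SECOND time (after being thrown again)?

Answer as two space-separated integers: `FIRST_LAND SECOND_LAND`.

Beat 0 (L): throw ball1 h=3 -> lands@3:R; in-air after throw: [b1@3:R]
Beat 1 (R): throw ball2 h=1 -> lands@2:L; in-air after throw: [b2@2:L b1@3:R]
Beat 2 (L): throw ball2 h=7 -> lands@9:R; in-air after throw: [b1@3:R b2@9:R]
Beat 3 (R): throw ball1 h=3 -> lands@6:L; in-air after throw: [b1@6:L b2@9:R]
Beat 4 (L): throw ball3 h=6 -> lands@10:L; in-air after throw: [b1@6:L b2@9:R b3@10:L]
Beat 5 (R): throw ball4 h=3 -> lands@8:L; in-air after throw: [b1@6:L b4@8:L b2@9:R b3@10:L]
Beat 6 (L): throw ball1 h=1 -> lands@7:R; in-air after throw: [b1@7:R b4@8:L b2@9:R b3@10:L]
Ball 1: thrown@0 h=3 -> first land @3; rethrown@3 h=3 -> second land @6

Answer: 3 6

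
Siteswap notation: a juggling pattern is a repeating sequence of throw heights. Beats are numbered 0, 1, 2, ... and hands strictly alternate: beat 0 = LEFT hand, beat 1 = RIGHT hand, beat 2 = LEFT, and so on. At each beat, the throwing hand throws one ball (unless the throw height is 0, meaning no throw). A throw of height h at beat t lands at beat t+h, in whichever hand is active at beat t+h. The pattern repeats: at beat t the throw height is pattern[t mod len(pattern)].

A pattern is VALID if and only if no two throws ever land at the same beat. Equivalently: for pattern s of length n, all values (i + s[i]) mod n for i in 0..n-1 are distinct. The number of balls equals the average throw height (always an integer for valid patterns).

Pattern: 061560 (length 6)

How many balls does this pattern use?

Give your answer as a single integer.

Pattern = [0, 6, 1, 5, 6, 0], length n = 6
  position 0: throw height = 0, running sum = 0
  position 1: throw height = 6, running sum = 6
  position 2: throw height = 1, running sum = 7
  position 3: throw height = 5, running sum = 12
  position 4: throw height = 6, running sum = 18
  position 5: throw height = 0, running sum = 18
Total sum = 18; balls = sum / n = 18 / 6 = 3

Answer: 3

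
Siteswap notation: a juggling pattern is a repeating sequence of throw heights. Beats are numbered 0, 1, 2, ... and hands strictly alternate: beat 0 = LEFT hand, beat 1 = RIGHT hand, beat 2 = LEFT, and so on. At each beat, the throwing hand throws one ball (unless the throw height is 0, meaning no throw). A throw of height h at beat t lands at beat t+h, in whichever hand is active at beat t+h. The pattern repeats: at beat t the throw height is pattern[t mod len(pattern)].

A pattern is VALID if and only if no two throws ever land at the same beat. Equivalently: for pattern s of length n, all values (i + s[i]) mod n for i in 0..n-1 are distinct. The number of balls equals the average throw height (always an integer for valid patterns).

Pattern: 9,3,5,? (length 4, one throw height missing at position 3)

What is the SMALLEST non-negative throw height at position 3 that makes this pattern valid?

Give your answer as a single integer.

Answer: 3

Derivation:
i=0: (0 + 9) mod 4 = 1
i=1: (1 + 3) mod 4 = 0
i=2: (2 + 5) mod 4 = 3
i=3: s[i]=? (unknown)
Known residues: [0, 1, 3]; need a permutation of 0..3, so missing residue r = 2
Need (3 + s) mod 4 = 2; smallest s = (2 - 3) mod 4 = 3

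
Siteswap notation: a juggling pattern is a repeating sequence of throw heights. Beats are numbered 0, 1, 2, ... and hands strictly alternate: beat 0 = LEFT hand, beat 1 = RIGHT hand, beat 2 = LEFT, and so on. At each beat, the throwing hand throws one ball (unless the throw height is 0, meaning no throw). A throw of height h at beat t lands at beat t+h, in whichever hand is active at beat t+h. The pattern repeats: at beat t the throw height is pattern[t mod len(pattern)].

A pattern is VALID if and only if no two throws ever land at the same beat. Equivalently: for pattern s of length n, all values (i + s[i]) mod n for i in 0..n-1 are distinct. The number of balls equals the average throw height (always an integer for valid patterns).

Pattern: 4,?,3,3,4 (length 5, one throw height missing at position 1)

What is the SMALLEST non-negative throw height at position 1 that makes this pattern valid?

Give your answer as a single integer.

Answer: 1

Derivation:
i=0: (0 + 4) mod 5 = 4
i=1: s[i]=? (unknown)
i=2: (2 + 3) mod 5 = 0
i=3: (3 + 3) mod 5 = 1
i=4: (4 + 4) mod 5 = 3
Known residues: [0, 1, 3, 4]; need a permutation of 0..4, so missing residue r = 2
Need (1 + s) mod 5 = 2; smallest s = (2 - 1) mod 5 = 1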